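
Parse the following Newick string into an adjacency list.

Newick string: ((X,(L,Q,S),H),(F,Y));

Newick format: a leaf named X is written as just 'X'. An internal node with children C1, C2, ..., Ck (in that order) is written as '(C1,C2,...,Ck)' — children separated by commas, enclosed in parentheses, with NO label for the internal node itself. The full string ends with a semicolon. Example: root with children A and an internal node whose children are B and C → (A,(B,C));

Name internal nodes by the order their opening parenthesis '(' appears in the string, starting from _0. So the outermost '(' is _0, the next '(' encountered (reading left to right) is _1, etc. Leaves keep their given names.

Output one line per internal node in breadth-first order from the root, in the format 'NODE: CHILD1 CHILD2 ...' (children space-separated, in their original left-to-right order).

Answer: _0: _1 _3
_1: X _2 H
_3: F Y
_2: L Q S

Derivation:
Input: ((X,(L,Q,S),H),(F,Y));
Scanning left-to-right, naming '(' by encounter order:
  pos 0: '(' -> open internal node _0 (depth 1)
  pos 1: '(' -> open internal node _1 (depth 2)
  pos 4: '(' -> open internal node _2 (depth 3)
  pos 10: ')' -> close internal node _2 (now at depth 2)
  pos 13: ')' -> close internal node _1 (now at depth 1)
  pos 15: '(' -> open internal node _3 (depth 2)
  pos 19: ')' -> close internal node _3 (now at depth 1)
  pos 20: ')' -> close internal node _0 (now at depth 0)
Total internal nodes: 4
BFS adjacency from root:
  _0: _1 _3
  _1: X _2 H
  _3: F Y
  _2: L Q S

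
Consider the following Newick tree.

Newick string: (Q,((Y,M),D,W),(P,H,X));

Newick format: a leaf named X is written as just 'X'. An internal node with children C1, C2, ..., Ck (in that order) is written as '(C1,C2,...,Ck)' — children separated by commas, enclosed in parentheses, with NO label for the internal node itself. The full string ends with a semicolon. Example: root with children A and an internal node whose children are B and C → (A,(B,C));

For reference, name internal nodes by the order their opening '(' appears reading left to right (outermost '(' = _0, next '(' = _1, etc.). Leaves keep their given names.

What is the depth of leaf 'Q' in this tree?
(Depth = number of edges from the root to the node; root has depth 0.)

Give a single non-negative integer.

Answer: 1

Derivation:
Newick: (Q,((Y,M),D,W),(P,H,X));
Naming internals by '(' encounter order: outermost '(' = _0, next = _1, ...
Query node: Q
Path from root: _0 -> Q
Depth of Q: 1 (number of edges from root)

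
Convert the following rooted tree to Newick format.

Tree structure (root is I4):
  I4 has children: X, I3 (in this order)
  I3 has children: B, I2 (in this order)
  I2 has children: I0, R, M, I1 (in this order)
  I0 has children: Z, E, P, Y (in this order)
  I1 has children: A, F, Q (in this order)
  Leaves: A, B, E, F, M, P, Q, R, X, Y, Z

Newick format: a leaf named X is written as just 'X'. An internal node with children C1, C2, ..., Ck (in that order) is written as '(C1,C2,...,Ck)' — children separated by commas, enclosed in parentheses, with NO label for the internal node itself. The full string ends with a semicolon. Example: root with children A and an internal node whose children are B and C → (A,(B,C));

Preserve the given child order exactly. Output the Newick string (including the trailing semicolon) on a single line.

internal I4 with children ['X', 'I3']
  leaf 'X' → 'X'
  internal I3 with children ['B', 'I2']
    leaf 'B' → 'B'
    internal I2 with children ['I0', 'R', 'M', 'I1']
      internal I0 with children ['Z', 'E', 'P', 'Y']
        leaf 'Z' → 'Z'
        leaf 'E' → 'E'
        leaf 'P' → 'P'
        leaf 'Y' → 'Y'
      → '(Z,E,P,Y)'
      leaf 'R' → 'R'
      leaf 'M' → 'M'
      internal I1 with children ['A', 'F', 'Q']
        leaf 'A' → 'A'
        leaf 'F' → 'F'
        leaf 'Q' → 'Q'
      → '(A,F,Q)'
    → '((Z,E,P,Y),R,M,(A,F,Q))'
  → '(B,((Z,E,P,Y),R,M,(A,F,Q)))'
→ '(X,(B,((Z,E,P,Y),R,M,(A,F,Q))))'
Final: (X,(B,((Z,E,P,Y),R,M,(A,F,Q))));

Answer: (X,(B,((Z,E,P,Y),R,M,(A,F,Q))));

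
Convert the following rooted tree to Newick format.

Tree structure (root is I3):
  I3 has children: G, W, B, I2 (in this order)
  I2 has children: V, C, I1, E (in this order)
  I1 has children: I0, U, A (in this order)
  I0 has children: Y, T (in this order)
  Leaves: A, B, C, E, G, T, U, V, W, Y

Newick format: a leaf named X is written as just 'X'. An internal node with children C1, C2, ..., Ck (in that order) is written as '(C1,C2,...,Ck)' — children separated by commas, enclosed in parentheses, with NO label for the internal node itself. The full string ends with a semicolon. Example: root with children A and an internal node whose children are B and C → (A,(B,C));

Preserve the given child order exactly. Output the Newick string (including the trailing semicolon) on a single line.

internal I3 with children ['G', 'W', 'B', 'I2']
  leaf 'G' → 'G'
  leaf 'W' → 'W'
  leaf 'B' → 'B'
  internal I2 with children ['V', 'C', 'I1', 'E']
    leaf 'V' → 'V'
    leaf 'C' → 'C'
    internal I1 with children ['I0', 'U', 'A']
      internal I0 with children ['Y', 'T']
        leaf 'Y' → 'Y'
        leaf 'T' → 'T'
      → '(Y,T)'
      leaf 'U' → 'U'
      leaf 'A' → 'A'
    → '((Y,T),U,A)'
    leaf 'E' → 'E'
  → '(V,C,((Y,T),U,A),E)'
→ '(G,W,B,(V,C,((Y,T),U,A),E))'
Final: (G,W,B,(V,C,((Y,T),U,A),E));

Answer: (G,W,B,(V,C,((Y,T),U,A),E));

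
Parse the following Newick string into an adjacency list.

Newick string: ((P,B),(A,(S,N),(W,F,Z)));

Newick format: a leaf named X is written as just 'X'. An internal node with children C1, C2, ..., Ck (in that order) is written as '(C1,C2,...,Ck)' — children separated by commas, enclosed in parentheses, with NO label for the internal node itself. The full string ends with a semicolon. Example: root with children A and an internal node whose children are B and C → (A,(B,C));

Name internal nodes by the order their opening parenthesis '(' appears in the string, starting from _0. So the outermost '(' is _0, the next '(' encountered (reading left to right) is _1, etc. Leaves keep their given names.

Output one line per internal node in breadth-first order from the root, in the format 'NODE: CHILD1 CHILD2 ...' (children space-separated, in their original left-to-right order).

Input: ((P,B),(A,(S,N),(W,F,Z)));
Scanning left-to-right, naming '(' by encounter order:
  pos 0: '(' -> open internal node _0 (depth 1)
  pos 1: '(' -> open internal node _1 (depth 2)
  pos 5: ')' -> close internal node _1 (now at depth 1)
  pos 7: '(' -> open internal node _2 (depth 2)
  pos 10: '(' -> open internal node _3 (depth 3)
  pos 14: ')' -> close internal node _3 (now at depth 2)
  pos 16: '(' -> open internal node _4 (depth 3)
  pos 22: ')' -> close internal node _4 (now at depth 2)
  pos 23: ')' -> close internal node _2 (now at depth 1)
  pos 24: ')' -> close internal node _0 (now at depth 0)
Total internal nodes: 5
BFS adjacency from root:
  _0: _1 _2
  _1: P B
  _2: A _3 _4
  _3: S N
  _4: W F Z

Answer: _0: _1 _2
_1: P B
_2: A _3 _4
_3: S N
_4: W F Z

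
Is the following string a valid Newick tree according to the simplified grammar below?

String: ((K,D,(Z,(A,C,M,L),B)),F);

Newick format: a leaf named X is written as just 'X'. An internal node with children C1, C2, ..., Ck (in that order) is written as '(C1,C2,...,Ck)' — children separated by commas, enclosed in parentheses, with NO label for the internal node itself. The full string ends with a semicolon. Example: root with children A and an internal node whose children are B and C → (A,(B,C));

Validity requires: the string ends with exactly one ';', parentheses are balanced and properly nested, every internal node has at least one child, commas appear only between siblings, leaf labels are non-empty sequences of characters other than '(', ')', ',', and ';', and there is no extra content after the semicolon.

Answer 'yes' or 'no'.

Answer: yes

Derivation:
Input: ((K,D,(Z,(A,C,M,L),B)),F);
Paren balance: 4 '(' vs 4 ')' OK
Ends with single ';': True
Full parse: OK
Valid: True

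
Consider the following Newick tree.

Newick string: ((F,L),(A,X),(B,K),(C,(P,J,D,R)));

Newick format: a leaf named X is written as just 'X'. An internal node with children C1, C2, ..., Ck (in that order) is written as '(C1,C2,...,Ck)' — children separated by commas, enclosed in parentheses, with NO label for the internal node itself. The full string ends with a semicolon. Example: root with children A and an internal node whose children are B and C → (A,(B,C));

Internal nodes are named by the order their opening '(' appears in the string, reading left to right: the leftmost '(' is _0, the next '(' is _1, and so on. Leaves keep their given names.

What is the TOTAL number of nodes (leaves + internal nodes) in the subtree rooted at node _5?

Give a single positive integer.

Newick: ((F,L),(A,X),(B,K),(C,(P,J,D,R)));
Locate _5: it is the '(' at position 22 (the 6th '(' reading left to right).
Query: subtree rooted at _5
_5: subtree_size = 1 + 4
  P: subtree_size = 1 + 0
  J: subtree_size = 1 + 0
  D: subtree_size = 1 + 0
  R: subtree_size = 1 + 0
Total subtree size of _5: 5

Answer: 5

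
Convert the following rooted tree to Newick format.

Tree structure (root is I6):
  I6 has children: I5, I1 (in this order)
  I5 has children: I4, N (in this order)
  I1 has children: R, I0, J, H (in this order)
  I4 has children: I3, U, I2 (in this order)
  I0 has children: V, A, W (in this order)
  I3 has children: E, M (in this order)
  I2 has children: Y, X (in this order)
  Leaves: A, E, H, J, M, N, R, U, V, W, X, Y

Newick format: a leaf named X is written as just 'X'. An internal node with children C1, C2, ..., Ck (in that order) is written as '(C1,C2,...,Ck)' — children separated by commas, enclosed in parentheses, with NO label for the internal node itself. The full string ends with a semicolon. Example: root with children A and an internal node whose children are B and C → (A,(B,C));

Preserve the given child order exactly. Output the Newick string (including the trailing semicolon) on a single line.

internal I6 with children ['I5', 'I1']
  internal I5 with children ['I4', 'N']
    internal I4 with children ['I3', 'U', 'I2']
      internal I3 with children ['E', 'M']
        leaf 'E' → 'E'
        leaf 'M' → 'M'
      → '(E,M)'
      leaf 'U' → 'U'
      internal I2 with children ['Y', 'X']
        leaf 'Y' → 'Y'
        leaf 'X' → 'X'
      → '(Y,X)'
    → '((E,M),U,(Y,X))'
    leaf 'N' → 'N'
  → '(((E,M),U,(Y,X)),N)'
  internal I1 with children ['R', 'I0', 'J', 'H']
    leaf 'R' → 'R'
    internal I0 with children ['V', 'A', 'W']
      leaf 'V' → 'V'
      leaf 'A' → 'A'
      leaf 'W' → 'W'
    → '(V,A,W)'
    leaf 'J' → 'J'
    leaf 'H' → 'H'
  → '(R,(V,A,W),J,H)'
→ '((((E,M),U,(Y,X)),N),(R,(V,A,W),J,H))'
Final: ((((E,M),U,(Y,X)),N),(R,(V,A,W),J,H));

Answer: ((((E,M),U,(Y,X)),N),(R,(V,A,W),J,H));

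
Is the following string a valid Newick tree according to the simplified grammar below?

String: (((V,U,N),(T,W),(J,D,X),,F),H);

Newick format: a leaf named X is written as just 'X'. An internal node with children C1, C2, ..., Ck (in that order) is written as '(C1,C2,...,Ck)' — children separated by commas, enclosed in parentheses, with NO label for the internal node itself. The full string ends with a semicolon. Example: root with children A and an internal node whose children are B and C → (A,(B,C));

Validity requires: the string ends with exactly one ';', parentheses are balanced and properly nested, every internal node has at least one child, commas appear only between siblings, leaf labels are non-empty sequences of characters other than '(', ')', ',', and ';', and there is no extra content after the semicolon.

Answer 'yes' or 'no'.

Answer: no

Derivation:
Input: (((V,U,N),(T,W),(J,D,X),,F),H);
Paren balance: 5 '(' vs 5 ')' OK
Ends with single ';': True
Full parse: FAILS (empty leaf label at pos 24)
Valid: False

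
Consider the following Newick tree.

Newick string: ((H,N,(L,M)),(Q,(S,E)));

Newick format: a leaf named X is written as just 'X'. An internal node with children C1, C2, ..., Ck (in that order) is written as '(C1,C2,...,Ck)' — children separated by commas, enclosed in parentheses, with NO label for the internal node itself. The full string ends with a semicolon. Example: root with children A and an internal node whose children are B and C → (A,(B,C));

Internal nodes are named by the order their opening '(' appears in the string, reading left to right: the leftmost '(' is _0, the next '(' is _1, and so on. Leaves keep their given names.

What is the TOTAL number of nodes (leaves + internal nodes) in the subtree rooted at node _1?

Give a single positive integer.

Answer: 6

Derivation:
Newick: ((H,N,(L,M)),(Q,(S,E)));
Locate _1: it is the '(' at position 1 (the 2nd '(' reading left to right).
Query: subtree rooted at _1
_1: subtree_size = 1 + 5
  H: subtree_size = 1 + 0
  N: subtree_size = 1 + 0
  _2: subtree_size = 1 + 2
    L: subtree_size = 1 + 0
    M: subtree_size = 1 + 0
Total subtree size of _1: 6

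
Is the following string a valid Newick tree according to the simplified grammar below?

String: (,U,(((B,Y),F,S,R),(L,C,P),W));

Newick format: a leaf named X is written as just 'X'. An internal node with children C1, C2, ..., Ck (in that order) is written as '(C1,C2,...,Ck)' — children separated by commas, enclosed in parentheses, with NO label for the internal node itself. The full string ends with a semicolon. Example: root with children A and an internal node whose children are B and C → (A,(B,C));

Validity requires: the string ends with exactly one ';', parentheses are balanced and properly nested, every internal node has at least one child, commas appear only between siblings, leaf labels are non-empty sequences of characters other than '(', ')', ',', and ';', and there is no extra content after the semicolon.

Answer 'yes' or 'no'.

Answer: no

Derivation:
Input: (,U,(((B,Y),F,S,R),(L,C,P),W));
Paren balance: 5 '(' vs 5 ')' OK
Ends with single ';': True
Full parse: FAILS (empty leaf label at pos 1)
Valid: False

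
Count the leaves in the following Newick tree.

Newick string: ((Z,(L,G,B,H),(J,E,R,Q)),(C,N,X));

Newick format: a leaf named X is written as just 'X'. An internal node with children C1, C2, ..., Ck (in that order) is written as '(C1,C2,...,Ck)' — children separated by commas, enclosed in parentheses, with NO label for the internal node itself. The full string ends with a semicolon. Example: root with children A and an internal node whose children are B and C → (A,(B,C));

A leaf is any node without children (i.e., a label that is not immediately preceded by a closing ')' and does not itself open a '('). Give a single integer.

Newick: ((Z,(L,G,B,H),(J,E,R,Q)),(C,N,X));
Scan left-to-right; a leaf is any maximal label run not followed by '(':
  pos 2: leaf 'Z' → count = 1
  pos 5: leaf 'L' → count = 2
  pos 7: leaf 'G' → count = 3
  pos 9: leaf 'B' → count = 4
  pos 11: leaf 'H' → count = 5
  pos 15: leaf 'J' → count = 6
  pos 17: leaf 'E' → count = 7
  pos 19: leaf 'R' → count = 8
  pos 21: leaf 'Q' → count = 9
  pos 26: leaf 'C' → count = 10
  pos 28: leaf 'N' → count = 11
  pos 30: leaf 'X' → count = 12
Total leaves: 12

Answer: 12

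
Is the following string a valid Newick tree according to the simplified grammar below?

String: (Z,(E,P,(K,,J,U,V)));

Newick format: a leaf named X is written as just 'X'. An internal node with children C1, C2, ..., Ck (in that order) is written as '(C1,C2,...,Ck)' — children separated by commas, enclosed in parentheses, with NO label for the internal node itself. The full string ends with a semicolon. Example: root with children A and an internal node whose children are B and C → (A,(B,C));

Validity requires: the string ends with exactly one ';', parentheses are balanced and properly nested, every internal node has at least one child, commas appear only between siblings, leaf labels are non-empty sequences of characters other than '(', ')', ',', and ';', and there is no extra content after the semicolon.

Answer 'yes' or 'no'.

Input: (Z,(E,P,(K,,J,U,V)));
Paren balance: 3 '(' vs 3 ')' OK
Ends with single ';': True
Full parse: FAILS (empty leaf label at pos 11)
Valid: False

Answer: no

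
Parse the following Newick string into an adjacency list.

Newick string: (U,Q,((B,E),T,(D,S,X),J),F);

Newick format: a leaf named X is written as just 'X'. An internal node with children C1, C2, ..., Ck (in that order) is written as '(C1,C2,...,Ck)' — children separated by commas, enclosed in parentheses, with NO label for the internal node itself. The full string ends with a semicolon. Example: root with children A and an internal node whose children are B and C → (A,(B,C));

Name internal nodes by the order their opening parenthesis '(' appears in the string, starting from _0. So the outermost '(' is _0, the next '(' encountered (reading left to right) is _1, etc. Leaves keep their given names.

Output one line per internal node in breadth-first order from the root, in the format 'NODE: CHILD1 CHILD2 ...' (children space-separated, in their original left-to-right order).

Input: (U,Q,((B,E),T,(D,S,X),J),F);
Scanning left-to-right, naming '(' by encounter order:
  pos 0: '(' -> open internal node _0 (depth 1)
  pos 5: '(' -> open internal node _1 (depth 2)
  pos 6: '(' -> open internal node _2 (depth 3)
  pos 10: ')' -> close internal node _2 (now at depth 2)
  pos 14: '(' -> open internal node _3 (depth 3)
  pos 20: ')' -> close internal node _3 (now at depth 2)
  pos 23: ')' -> close internal node _1 (now at depth 1)
  pos 26: ')' -> close internal node _0 (now at depth 0)
Total internal nodes: 4
BFS adjacency from root:
  _0: U Q _1 F
  _1: _2 T _3 J
  _2: B E
  _3: D S X

Answer: _0: U Q _1 F
_1: _2 T _3 J
_2: B E
_3: D S X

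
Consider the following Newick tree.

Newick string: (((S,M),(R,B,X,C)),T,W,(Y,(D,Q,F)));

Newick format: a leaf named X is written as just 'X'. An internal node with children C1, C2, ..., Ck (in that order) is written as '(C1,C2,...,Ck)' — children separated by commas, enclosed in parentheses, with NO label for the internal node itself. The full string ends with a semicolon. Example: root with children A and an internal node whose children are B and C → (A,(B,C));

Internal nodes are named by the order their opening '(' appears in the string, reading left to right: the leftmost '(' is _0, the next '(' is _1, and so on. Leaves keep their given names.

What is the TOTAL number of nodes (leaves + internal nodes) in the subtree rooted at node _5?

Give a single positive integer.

Answer: 4

Derivation:
Newick: (((S,M),(R,B,X,C)),T,W,(Y,(D,Q,F)));
Locate _5: it is the '(' at position 26 (the 6th '(' reading left to right).
Query: subtree rooted at _5
_5: subtree_size = 1 + 3
  D: subtree_size = 1 + 0
  Q: subtree_size = 1 + 0
  F: subtree_size = 1 + 0
Total subtree size of _5: 4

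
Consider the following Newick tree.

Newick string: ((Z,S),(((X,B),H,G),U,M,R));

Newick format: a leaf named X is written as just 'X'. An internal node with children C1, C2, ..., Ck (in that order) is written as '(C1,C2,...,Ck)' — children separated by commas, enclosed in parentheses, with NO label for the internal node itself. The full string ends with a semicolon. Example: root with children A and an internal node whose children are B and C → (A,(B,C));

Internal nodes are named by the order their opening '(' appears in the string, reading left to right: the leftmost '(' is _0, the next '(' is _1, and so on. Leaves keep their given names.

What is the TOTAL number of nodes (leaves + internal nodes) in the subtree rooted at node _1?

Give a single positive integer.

Newick: ((Z,S),(((X,B),H,G),U,M,R));
Locate _1: it is the '(' at position 1 (the 2nd '(' reading left to right).
Query: subtree rooted at _1
_1: subtree_size = 1 + 2
  Z: subtree_size = 1 + 0
  S: subtree_size = 1 + 0
Total subtree size of _1: 3

Answer: 3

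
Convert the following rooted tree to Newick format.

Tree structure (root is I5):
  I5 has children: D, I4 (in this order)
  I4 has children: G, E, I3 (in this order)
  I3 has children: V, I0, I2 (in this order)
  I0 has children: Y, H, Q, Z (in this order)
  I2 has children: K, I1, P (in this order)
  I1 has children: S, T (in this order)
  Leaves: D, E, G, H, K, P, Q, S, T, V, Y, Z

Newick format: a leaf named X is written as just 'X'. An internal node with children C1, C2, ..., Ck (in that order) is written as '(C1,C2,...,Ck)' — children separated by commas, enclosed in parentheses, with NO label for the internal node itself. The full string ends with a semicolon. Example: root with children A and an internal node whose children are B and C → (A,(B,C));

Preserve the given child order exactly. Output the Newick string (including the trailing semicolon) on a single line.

internal I5 with children ['D', 'I4']
  leaf 'D' → 'D'
  internal I4 with children ['G', 'E', 'I3']
    leaf 'G' → 'G'
    leaf 'E' → 'E'
    internal I3 with children ['V', 'I0', 'I2']
      leaf 'V' → 'V'
      internal I0 with children ['Y', 'H', 'Q', 'Z']
        leaf 'Y' → 'Y'
        leaf 'H' → 'H'
        leaf 'Q' → 'Q'
        leaf 'Z' → 'Z'
      → '(Y,H,Q,Z)'
      internal I2 with children ['K', 'I1', 'P']
        leaf 'K' → 'K'
        internal I1 with children ['S', 'T']
          leaf 'S' → 'S'
          leaf 'T' → 'T'
        → '(S,T)'
        leaf 'P' → 'P'
      → '(K,(S,T),P)'
    → '(V,(Y,H,Q,Z),(K,(S,T),P))'
  → '(G,E,(V,(Y,H,Q,Z),(K,(S,T),P)))'
→ '(D,(G,E,(V,(Y,H,Q,Z),(K,(S,T),P))))'
Final: (D,(G,E,(V,(Y,H,Q,Z),(K,(S,T),P))));

Answer: (D,(G,E,(V,(Y,H,Q,Z),(K,(S,T),P))));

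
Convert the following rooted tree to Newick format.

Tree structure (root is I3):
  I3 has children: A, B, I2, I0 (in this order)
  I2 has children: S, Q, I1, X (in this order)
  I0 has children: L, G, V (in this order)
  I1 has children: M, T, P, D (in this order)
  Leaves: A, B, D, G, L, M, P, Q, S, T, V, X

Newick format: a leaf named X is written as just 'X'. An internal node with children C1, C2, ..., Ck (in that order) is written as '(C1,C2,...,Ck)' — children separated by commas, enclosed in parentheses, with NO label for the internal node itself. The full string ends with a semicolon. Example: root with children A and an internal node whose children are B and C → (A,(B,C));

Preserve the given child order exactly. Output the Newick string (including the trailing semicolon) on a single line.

internal I3 with children ['A', 'B', 'I2', 'I0']
  leaf 'A' → 'A'
  leaf 'B' → 'B'
  internal I2 with children ['S', 'Q', 'I1', 'X']
    leaf 'S' → 'S'
    leaf 'Q' → 'Q'
    internal I1 with children ['M', 'T', 'P', 'D']
      leaf 'M' → 'M'
      leaf 'T' → 'T'
      leaf 'P' → 'P'
      leaf 'D' → 'D'
    → '(M,T,P,D)'
    leaf 'X' → 'X'
  → '(S,Q,(M,T,P,D),X)'
  internal I0 with children ['L', 'G', 'V']
    leaf 'L' → 'L'
    leaf 'G' → 'G'
    leaf 'V' → 'V'
  → '(L,G,V)'
→ '(A,B,(S,Q,(M,T,P,D),X),(L,G,V))'
Final: (A,B,(S,Q,(M,T,P,D),X),(L,G,V));

Answer: (A,B,(S,Q,(M,T,P,D),X),(L,G,V));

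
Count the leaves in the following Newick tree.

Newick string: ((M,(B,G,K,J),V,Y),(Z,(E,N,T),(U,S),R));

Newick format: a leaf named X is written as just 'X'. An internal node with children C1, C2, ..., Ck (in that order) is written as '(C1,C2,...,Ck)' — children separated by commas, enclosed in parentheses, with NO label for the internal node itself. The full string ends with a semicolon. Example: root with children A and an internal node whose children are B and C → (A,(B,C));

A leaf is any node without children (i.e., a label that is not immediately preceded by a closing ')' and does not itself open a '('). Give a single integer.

Newick: ((M,(B,G,K,J),V,Y),(Z,(E,N,T),(U,S),R));
Scan left-to-right; a leaf is any maximal label run not followed by '(':
  pos 2: leaf 'M' → count = 1
  pos 5: leaf 'B' → count = 2
  pos 7: leaf 'G' → count = 3
  pos 9: leaf 'K' → count = 4
  pos 11: leaf 'J' → count = 5
  pos 14: leaf 'V' → count = 6
  pos 16: leaf 'Y' → count = 7
  pos 20: leaf 'Z' → count = 8
  pos 23: leaf 'E' → count = 9
  pos 25: leaf 'N' → count = 10
  pos 27: leaf 'T' → count = 11
  pos 31: leaf 'U' → count = 12
  pos 33: leaf 'S' → count = 13
  pos 36: leaf 'R' → count = 14
Total leaves: 14

Answer: 14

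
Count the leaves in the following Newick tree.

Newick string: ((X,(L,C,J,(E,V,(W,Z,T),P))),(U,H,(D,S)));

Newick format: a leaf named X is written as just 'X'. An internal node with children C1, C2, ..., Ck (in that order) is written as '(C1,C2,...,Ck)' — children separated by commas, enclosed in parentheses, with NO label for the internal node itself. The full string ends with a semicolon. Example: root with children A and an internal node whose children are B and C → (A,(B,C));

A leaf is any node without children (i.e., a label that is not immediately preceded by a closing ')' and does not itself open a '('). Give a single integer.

Answer: 14

Derivation:
Newick: ((X,(L,C,J,(E,V,(W,Z,T),P))),(U,H,(D,S)));
Scan left-to-right; a leaf is any maximal label run not followed by '(':
  pos 2: leaf 'X' → count = 1
  pos 5: leaf 'L' → count = 2
  pos 7: leaf 'C' → count = 3
  pos 9: leaf 'J' → count = 4
  pos 12: leaf 'E' → count = 5
  pos 14: leaf 'V' → count = 6
  pos 17: leaf 'W' → count = 7
  pos 19: leaf 'Z' → count = 8
  pos 21: leaf 'T' → count = 9
  pos 24: leaf 'P' → count = 10
  pos 30: leaf 'U' → count = 11
  pos 32: leaf 'H' → count = 12
  pos 35: leaf 'D' → count = 13
  pos 37: leaf 'S' → count = 14
Total leaves: 14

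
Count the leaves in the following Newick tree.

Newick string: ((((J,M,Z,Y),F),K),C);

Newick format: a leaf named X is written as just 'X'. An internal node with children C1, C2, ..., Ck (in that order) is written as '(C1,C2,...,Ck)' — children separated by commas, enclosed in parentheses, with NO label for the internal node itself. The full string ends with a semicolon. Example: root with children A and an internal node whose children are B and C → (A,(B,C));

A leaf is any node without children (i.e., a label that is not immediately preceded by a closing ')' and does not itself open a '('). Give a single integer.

Answer: 7

Derivation:
Newick: ((((J,M,Z,Y),F),K),C);
Scan left-to-right; a leaf is any maximal label run not followed by '(':
  pos 4: leaf 'J' → count = 1
  pos 6: leaf 'M' → count = 2
  pos 8: leaf 'Z' → count = 3
  pos 10: leaf 'Y' → count = 4
  pos 13: leaf 'F' → count = 5
  pos 16: leaf 'K' → count = 6
  pos 19: leaf 'C' → count = 7
Total leaves: 7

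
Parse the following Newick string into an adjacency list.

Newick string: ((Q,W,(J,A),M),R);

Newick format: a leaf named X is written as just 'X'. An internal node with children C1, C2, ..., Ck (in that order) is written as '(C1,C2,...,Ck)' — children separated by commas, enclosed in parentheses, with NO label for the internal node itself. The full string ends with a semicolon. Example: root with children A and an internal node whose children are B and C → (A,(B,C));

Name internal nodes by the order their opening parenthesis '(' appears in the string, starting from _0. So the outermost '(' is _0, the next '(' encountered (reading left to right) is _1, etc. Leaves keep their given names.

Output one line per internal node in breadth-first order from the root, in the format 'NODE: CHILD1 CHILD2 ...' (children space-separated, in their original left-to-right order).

Answer: _0: _1 R
_1: Q W _2 M
_2: J A

Derivation:
Input: ((Q,W,(J,A),M),R);
Scanning left-to-right, naming '(' by encounter order:
  pos 0: '(' -> open internal node _0 (depth 1)
  pos 1: '(' -> open internal node _1 (depth 2)
  pos 6: '(' -> open internal node _2 (depth 3)
  pos 10: ')' -> close internal node _2 (now at depth 2)
  pos 13: ')' -> close internal node _1 (now at depth 1)
  pos 16: ')' -> close internal node _0 (now at depth 0)
Total internal nodes: 3
BFS adjacency from root:
  _0: _1 R
  _1: Q W _2 M
  _2: J A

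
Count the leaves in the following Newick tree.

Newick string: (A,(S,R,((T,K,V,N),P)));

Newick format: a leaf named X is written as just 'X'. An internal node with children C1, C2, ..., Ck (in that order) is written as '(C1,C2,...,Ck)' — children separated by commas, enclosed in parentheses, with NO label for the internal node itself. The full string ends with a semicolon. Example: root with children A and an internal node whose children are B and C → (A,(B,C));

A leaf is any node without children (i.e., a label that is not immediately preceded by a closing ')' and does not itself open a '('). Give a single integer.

Answer: 8

Derivation:
Newick: (A,(S,R,((T,K,V,N),P)));
Scan left-to-right; a leaf is any maximal label run not followed by '(':
  pos 1: leaf 'A' → count = 1
  pos 4: leaf 'S' → count = 2
  pos 6: leaf 'R' → count = 3
  pos 10: leaf 'T' → count = 4
  pos 12: leaf 'K' → count = 5
  pos 14: leaf 'V' → count = 6
  pos 16: leaf 'N' → count = 7
  pos 19: leaf 'P' → count = 8
Total leaves: 8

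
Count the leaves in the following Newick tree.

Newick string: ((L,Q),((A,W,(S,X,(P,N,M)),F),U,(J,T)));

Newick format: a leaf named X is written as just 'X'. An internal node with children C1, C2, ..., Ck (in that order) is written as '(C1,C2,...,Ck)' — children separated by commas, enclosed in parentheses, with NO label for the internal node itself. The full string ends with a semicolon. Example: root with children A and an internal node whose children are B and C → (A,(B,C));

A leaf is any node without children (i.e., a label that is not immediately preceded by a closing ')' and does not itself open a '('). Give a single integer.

Answer: 13

Derivation:
Newick: ((L,Q),((A,W,(S,X,(P,N,M)),F),U,(J,T)));
Scan left-to-right; a leaf is any maximal label run not followed by '(':
  pos 2: leaf 'L' → count = 1
  pos 4: leaf 'Q' → count = 2
  pos 9: leaf 'A' → count = 3
  pos 11: leaf 'W' → count = 4
  pos 14: leaf 'S' → count = 5
  pos 16: leaf 'X' → count = 6
  pos 19: leaf 'P' → count = 7
  pos 21: leaf 'N' → count = 8
  pos 23: leaf 'M' → count = 9
  pos 27: leaf 'F' → count = 10
  pos 30: leaf 'U' → count = 11
  pos 33: leaf 'J' → count = 12
  pos 35: leaf 'T' → count = 13
Total leaves: 13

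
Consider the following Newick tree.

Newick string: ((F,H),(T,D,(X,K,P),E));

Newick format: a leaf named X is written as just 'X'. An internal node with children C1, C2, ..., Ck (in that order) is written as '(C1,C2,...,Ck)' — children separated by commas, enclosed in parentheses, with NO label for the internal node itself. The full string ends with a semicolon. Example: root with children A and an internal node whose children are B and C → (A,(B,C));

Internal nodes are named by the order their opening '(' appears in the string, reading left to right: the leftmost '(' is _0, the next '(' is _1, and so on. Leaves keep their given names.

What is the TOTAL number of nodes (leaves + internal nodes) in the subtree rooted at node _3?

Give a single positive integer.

Answer: 4

Derivation:
Newick: ((F,H),(T,D,(X,K,P),E));
Locate _3: it is the '(' at position 12 (the 4th '(' reading left to right).
Query: subtree rooted at _3
_3: subtree_size = 1 + 3
  X: subtree_size = 1 + 0
  K: subtree_size = 1 + 0
  P: subtree_size = 1 + 0
Total subtree size of _3: 4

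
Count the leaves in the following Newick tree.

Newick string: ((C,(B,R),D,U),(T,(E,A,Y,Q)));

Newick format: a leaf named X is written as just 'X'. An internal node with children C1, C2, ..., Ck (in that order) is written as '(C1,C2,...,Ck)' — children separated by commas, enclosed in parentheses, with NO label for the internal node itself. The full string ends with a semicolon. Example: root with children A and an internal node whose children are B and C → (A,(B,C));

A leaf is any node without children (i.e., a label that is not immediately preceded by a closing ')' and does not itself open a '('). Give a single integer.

Answer: 10

Derivation:
Newick: ((C,(B,R),D,U),(T,(E,A,Y,Q)));
Scan left-to-right; a leaf is any maximal label run not followed by '(':
  pos 2: leaf 'C' → count = 1
  pos 5: leaf 'B' → count = 2
  pos 7: leaf 'R' → count = 3
  pos 10: leaf 'D' → count = 4
  pos 12: leaf 'U' → count = 5
  pos 16: leaf 'T' → count = 6
  pos 19: leaf 'E' → count = 7
  pos 21: leaf 'A' → count = 8
  pos 23: leaf 'Y' → count = 9
  pos 25: leaf 'Q' → count = 10
Total leaves: 10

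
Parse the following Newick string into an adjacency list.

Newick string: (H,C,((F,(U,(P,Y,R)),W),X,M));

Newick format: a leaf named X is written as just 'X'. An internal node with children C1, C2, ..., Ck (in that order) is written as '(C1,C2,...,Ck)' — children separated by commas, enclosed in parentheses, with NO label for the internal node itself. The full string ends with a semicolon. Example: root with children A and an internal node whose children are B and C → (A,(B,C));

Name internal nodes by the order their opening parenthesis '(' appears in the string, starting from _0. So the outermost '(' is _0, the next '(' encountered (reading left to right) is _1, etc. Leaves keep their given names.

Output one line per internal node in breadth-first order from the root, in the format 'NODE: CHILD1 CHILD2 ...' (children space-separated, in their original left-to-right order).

Input: (H,C,((F,(U,(P,Y,R)),W),X,M));
Scanning left-to-right, naming '(' by encounter order:
  pos 0: '(' -> open internal node _0 (depth 1)
  pos 5: '(' -> open internal node _1 (depth 2)
  pos 6: '(' -> open internal node _2 (depth 3)
  pos 9: '(' -> open internal node _3 (depth 4)
  pos 12: '(' -> open internal node _4 (depth 5)
  pos 18: ')' -> close internal node _4 (now at depth 4)
  pos 19: ')' -> close internal node _3 (now at depth 3)
  pos 22: ')' -> close internal node _2 (now at depth 2)
  pos 27: ')' -> close internal node _1 (now at depth 1)
  pos 28: ')' -> close internal node _0 (now at depth 0)
Total internal nodes: 5
BFS adjacency from root:
  _0: H C _1
  _1: _2 X M
  _2: F _3 W
  _3: U _4
  _4: P Y R

Answer: _0: H C _1
_1: _2 X M
_2: F _3 W
_3: U _4
_4: P Y R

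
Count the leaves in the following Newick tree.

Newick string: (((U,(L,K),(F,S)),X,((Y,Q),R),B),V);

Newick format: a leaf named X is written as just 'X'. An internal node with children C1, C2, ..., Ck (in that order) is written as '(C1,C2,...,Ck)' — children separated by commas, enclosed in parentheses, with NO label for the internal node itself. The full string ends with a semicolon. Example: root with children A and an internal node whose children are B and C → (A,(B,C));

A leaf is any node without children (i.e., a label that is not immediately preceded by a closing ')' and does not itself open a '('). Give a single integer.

Answer: 11

Derivation:
Newick: (((U,(L,K),(F,S)),X,((Y,Q),R),B),V);
Scan left-to-right; a leaf is any maximal label run not followed by '(':
  pos 3: leaf 'U' → count = 1
  pos 6: leaf 'L' → count = 2
  pos 8: leaf 'K' → count = 3
  pos 12: leaf 'F' → count = 4
  pos 14: leaf 'S' → count = 5
  pos 18: leaf 'X' → count = 6
  pos 22: leaf 'Y' → count = 7
  pos 24: leaf 'Q' → count = 8
  pos 27: leaf 'R' → count = 9
  pos 30: leaf 'B' → count = 10
  pos 33: leaf 'V' → count = 11
Total leaves: 11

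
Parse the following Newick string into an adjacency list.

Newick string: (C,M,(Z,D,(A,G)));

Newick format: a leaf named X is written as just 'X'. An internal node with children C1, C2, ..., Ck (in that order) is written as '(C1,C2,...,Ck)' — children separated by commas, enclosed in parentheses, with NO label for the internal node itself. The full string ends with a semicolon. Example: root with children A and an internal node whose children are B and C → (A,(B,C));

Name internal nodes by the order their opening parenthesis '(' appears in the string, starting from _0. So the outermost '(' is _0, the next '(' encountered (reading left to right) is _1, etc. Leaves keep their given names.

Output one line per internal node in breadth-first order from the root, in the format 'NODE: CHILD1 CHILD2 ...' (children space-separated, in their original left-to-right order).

Answer: _0: C M _1
_1: Z D _2
_2: A G

Derivation:
Input: (C,M,(Z,D,(A,G)));
Scanning left-to-right, naming '(' by encounter order:
  pos 0: '(' -> open internal node _0 (depth 1)
  pos 5: '(' -> open internal node _1 (depth 2)
  pos 10: '(' -> open internal node _2 (depth 3)
  pos 14: ')' -> close internal node _2 (now at depth 2)
  pos 15: ')' -> close internal node _1 (now at depth 1)
  pos 16: ')' -> close internal node _0 (now at depth 0)
Total internal nodes: 3
BFS adjacency from root:
  _0: C M _1
  _1: Z D _2
  _2: A G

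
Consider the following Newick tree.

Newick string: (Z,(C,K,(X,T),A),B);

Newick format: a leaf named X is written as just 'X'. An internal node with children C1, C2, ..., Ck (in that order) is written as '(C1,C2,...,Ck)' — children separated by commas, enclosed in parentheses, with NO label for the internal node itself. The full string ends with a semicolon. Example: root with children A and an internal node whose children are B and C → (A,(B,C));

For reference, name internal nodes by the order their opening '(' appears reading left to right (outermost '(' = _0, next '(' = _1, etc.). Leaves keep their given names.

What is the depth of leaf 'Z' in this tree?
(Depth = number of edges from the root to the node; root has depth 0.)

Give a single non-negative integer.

Answer: 1

Derivation:
Newick: (Z,(C,K,(X,T),A),B);
Naming internals by '(' encounter order: outermost '(' = _0, next = _1, ...
Query node: Z
Path from root: _0 -> Z
Depth of Z: 1 (number of edges from root)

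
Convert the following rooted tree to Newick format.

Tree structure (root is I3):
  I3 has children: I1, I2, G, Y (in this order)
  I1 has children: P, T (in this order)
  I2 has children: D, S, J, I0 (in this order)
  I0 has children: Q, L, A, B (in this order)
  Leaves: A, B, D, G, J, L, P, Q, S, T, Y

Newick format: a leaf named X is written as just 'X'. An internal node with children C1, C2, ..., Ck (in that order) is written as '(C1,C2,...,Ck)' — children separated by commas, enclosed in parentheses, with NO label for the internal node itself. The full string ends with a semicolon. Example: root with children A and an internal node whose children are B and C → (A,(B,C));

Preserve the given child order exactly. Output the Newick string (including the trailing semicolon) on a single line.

Answer: ((P,T),(D,S,J,(Q,L,A,B)),G,Y);

Derivation:
internal I3 with children ['I1', 'I2', 'G', 'Y']
  internal I1 with children ['P', 'T']
    leaf 'P' → 'P'
    leaf 'T' → 'T'
  → '(P,T)'
  internal I2 with children ['D', 'S', 'J', 'I0']
    leaf 'D' → 'D'
    leaf 'S' → 'S'
    leaf 'J' → 'J'
    internal I0 with children ['Q', 'L', 'A', 'B']
      leaf 'Q' → 'Q'
      leaf 'L' → 'L'
      leaf 'A' → 'A'
      leaf 'B' → 'B'
    → '(Q,L,A,B)'
  → '(D,S,J,(Q,L,A,B))'
  leaf 'G' → 'G'
  leaf 'Y' → 'Y'
→ '((P,T),(D,S,J,(Q,L,A,B)),G,Y)'
Final: ((P,T),(D,S,J,(Q,L,A,B)),G,Y);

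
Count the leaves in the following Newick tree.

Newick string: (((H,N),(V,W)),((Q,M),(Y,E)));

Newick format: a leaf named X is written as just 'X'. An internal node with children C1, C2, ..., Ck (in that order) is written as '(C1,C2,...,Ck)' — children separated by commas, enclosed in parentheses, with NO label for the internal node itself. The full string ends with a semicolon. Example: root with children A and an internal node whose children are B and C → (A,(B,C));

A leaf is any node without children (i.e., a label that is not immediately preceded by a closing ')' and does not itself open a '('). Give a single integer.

Answer: 8

Derivation:
Newick: (((H,N),(V,W)),((Q,M),(Y,E)));
Scan left-to-right; a leaf is any maximal label run not followed by '(':
  pos 3: leaf 'H' → count = 1
  pos 5: leaf 'N' → count = 2
  pos 9: leaf 'V' → count = 3
  pos 11: leaf 'W' → count = 4
  pos 17: leaf 'Q' → count = 5
  pos 19: leaf 'M' → count = 6
  pos 23: leaf 'Y' → count = 7
  pos 25: leaf 'E' → count = 8
Total leaves: 8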